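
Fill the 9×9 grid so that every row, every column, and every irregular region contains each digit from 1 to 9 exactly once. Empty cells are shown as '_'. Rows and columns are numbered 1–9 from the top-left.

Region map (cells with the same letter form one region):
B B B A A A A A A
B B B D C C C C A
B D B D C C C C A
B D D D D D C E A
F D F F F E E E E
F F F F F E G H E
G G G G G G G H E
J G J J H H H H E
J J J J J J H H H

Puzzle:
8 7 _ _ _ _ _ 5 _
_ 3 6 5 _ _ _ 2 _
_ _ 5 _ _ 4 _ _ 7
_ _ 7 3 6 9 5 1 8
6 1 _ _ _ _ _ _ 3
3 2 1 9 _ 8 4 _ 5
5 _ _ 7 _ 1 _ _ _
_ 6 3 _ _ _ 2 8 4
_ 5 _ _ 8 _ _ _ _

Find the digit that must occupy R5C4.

R2C6 = 7: row 2 has {2,3,5,6}; col 6 has {1,4,8,9}; region has {2,4,5} → only 7 remains.
R3C2 = 8: row 3 has {4,5,7}; col 2 has {1,2,3,5,6,7}; region has {1,3,5,6,7,9} → only 8 remains.
R3C4 = 2: row 3 has {4,5,7,8}; col 4 has {3,5,7,9}; region has {1,3,5,6,7,8,9} → only 2 remains.
R4C2 = 4: row 4 has {1,3,5,6,7,8,9}; col 2 has {1,2,3,5,6,7,8}; region has {1,2,3,5,6,7,8,9} → only 4 remains.
R5C6 = 2: row 5 has {1,3,6}; col 6 has {1,4,7,8,9}; region has {1,3,4,5,8} → only 2 remains.
R6C5 = 7: row 6 has {1,2,3,4,5,8,9}; col 5 has {6,8}; region has {1,2,3,6,9} → only 7 remains.
R6C8 = 6: row 6 has {1,2,3,4,5,7,8,9}; col 8 has {1,2,5,8}; region has {2,8} → only 6 remains.
R7C2 = 9: row 7 has {1,5,7}; col 2 has {1,2,3,4,5,6,7,8}; region has {1,4,5,6,7} → only 9 remains.
R7C9 = 6: row 7 has {1,5,7,9}; col 9 has {3,4,5,7,8}; region has {1,2,3,4,5,8} → only 6 remains.
R8C4 = 1: row 8 has {2,3,4,6,8}; col 4 has {2,3,5,7,9}; region has {3,5,8} → only 1 remains.
R8C6 = 5: row 8 has {1,2,3,4,6,8}; col 6 has {1,2,4,7,8,9}; region has {2,6,8} → only 5 remains.
R9C6 = 6: row 9 has {5,8}; col 6 has {1,2,4,5,7,8,9}; region has {1,3,5,8} → only 6 remains.
R1C6 = 3: row 1 has {5,7,8}; col 6 has {1,2,4,5,6,7,8,9}; region has {5,7,8} → only 3 remains.
R4C1 = 2: row 4 has {1,3,4,5,6,7,8,9}; col 1 has {3,5,6,8}; region has {3,5,6,7,8} → only 2 remains.
R8C5 = 9: row 8 has {1,2,3,4,5,6,8}; col 5 has {6,7,8}; region has {2,5,6,8} → only 9 remains.
R9C4 = 4: row 9 has {5,6,8}; col 4 has {1,2,3,5,7,9}; region has {1,3,5,6,8} → only 4 remains.
R9C9 = 1: row 9 has {4,5,6,8}; col 9 has {3,4,5,6,7,8}; region has {2,5,6,8,9} → only 1 remains.
R1C4 = 6: row 1 has {3,5,7,8}; col 4 has {1,2,3,4,5,7,9}; region has {3,5,7,8} → only 6 remains.
R2C5 = 1: row 2 has {2,3,5,6,7}; col 5 has {6,7,8,9}; region has {2,4,5,7} → only 1 remains.
R2C9 = 9: row 2 has {1,2,3,5,6,7}; col 9 has {1,3,4,5,6,7,8}; region has {3,5,6,7,8} → only 9 remains.
R3C5 = 3: row 3 has {2,4,5,7,8}; col 5 has {1,6,7,8,9}; region has {1,2,4,5,7} → only 3 remains.
R3C8 = 9: row 3 has {2,3,4,5,7,8}; col 8 has {1,2,5,6,8}; region has {1,2,3,4,5,7} → only 9 remains.
R5C4 = 8: row 5 has {1,2,3,6}; col 4 has {1,2,3,4,5,6,7,9}; region has {1,2,3,6,7,9} → only 8 remains.

8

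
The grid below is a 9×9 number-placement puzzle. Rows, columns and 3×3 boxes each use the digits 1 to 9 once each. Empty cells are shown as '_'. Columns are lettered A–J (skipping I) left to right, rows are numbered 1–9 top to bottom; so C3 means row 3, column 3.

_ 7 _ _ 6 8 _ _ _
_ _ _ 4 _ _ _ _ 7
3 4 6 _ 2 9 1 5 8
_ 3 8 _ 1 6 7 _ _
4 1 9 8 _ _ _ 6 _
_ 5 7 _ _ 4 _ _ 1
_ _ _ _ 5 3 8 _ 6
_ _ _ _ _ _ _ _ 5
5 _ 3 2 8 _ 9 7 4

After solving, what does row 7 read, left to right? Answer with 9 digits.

724953816

E2 = 3 (sole candidate).
D3 = 7 (sole candidate).
A4 = 2 (sole candidate).
J4 = 9 (sole candidate).
E5 = 7 (sole candidate).
A6 = 6 (sole candidate).
E6 = 9 (sole candidate).
E8 = 4 (sole candidate).
B9 = 6 (sole candidate).
F9 = 1 (sole candidate).
F2 = 5 (sole candidate).
D4 = 5 (sole candidate).
H4 = 4 (sole candidate).
F5 = 2 (sole candidate).
J5 = 3 (sole candidate).
D6 = 3 (sole candidate).
G6 = 2 (sole candidate).
H6 = 8 (sole candidate).
D7 = 9: row 7 has {3,5,6,8}; col 4 has {2,3,4,5,7,8}; box has {1,2,3,4,5,8} → only 9 remains.
D8 = 6 (sole candidate).
F8 = 7 (sole candidate).
G8 = 3 (sole candidate).
D1 = 1 (sole candidate).
G1 = 4 (sole candidate).
J1 = 2 (sole candidate).
G2 = 6 (sole candidate).
H2 = 9 (sole candidate).
G5 = 5 (sole candidate).
B7 = 2: row 7 has {3,5,6,8,9}; col 2 has {1,3,4,5,6,7}; box has {3,5,6} → only 2 remains.
H7 = 1: row 7 has {2,3,5,6,8,9}; col 8 has {4,5,6,7,8,9}; box has {3,4,5,6,7,8,9} → only 1 remains.
C8 = 1 (sole candidate).
H8 = 2 (sole candidate).
A1 = 9 (sole candidate).
C1 = 5 (sole candidate).
H1 = 3 (sole candidate).
B2 = 8 (sole candidate).
C2 = 2 (sole candidate).
A7 = 7: row 7 has {1,2,3,5,6,8,9}; col 1 has {2,3,4,5,6,9}; box has {1,2,3,5,6} → only 7 remains.
C7 = 4: row 7 has {1,2,3,5,6,7,8,9}; col 3 has {1,2,3,5,6,7,8,9}; box has {1,2,3,5,6,7} → only 4 remains.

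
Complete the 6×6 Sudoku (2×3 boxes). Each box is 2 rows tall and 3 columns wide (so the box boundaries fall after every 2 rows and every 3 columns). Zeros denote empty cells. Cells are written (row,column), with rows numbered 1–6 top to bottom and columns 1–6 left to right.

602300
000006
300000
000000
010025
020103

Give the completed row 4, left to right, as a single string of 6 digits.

265431

(5,1) = 4: row 5 has {1,2,5}; col 1 has {3,6}; box has {1,2} → only 4 remains.
(5,4) = 6: row 5 has {1,2,4,5}; col 4 has {1,3}; box has {1,2,3,5} → only 6 remains.
(6,1) = 5: row 6 has {1,2,3}; col 1 has {3,4,6}; box has {1,2,4} → only 5 remains.
(6,3) = 6: row 6 has {1,2,3,5}; col 3 has {2}; box has {1,2,4,5} → only 6 remains.
(6,5) = 4: row 6 has {1,2,3,5,6}; col 5 has {2}; box has {1,2,3,5,6} → only 4 remains.
(2,1) = 1: row 2 has {6}; col 1 has {3,4,5,6}; box has {2,6} → only 1 remains.
(2,5) = 5: row 2 has {1,6}; col 5 has {2,4}; box has {3,6} → only 5 remains.
(4,1) = 2: row 4 has {}; col 1 has {1,3,4,5,6}; box has {3} → only 2 remains.
(5,3) = 3: row 5 has {1,2,4,5,6}; col 3 has {2,6}; box has {1,2,4,5,6} → only 3 remains.
(1,5) = 1: row 1 has {2,3,6}; col 5 has {2,4,5}; box has {3,5,6} → only 1 remains.
(1,6) = 4: row 1 has {1,2,3,6}; col 6 has {3,5,6}; box has {1,3,5,6} → only 4 remains.
(2,3) = 4: row 2 has {1,5,6}; col 3 has {2,3,6}; box has {1,2,6} → only 4 remains.
(2,4) = 2: row 2 has {1,4,5,6}; col 4 has {1,3,6}; box has {1,3,4,5,6} → only 2 remains.
(3,5) = 6: row 3 has {3}; col 5 has {1,2,4,5}; box has {} → only 6 remains.
(4,5) = 3: row 4 has {2}; col 5 has {1,2,4,5,6}; box has {6} → only 3 remains.
(4,6) = 1: row 4 has {2,3}; col 6 has {3,4,5,6}; box has {3,6} → only 1 remains.
(1,2) = 5: row 1 has {1,2,3,4,6}; col 2 has {1,2}; box has {1,2,4,6} → only 5 remains.
(2,2) = 3: row 2 has {1,2,4,5,6}; col 2 has {1,2,5}; box has {1,2,4,5,6} → only 3 remains.
(3,2) = 4: row 3 has {3,6}; col 2 has {1,2,3,5}; box has {2,3} → only 4 remains.
(3,4) = 5: row 3 has {3,4,6}; col 4 has {1,2,3,6}; box has {1,3,6} → only 5 remains.
(3,6) = 2: row 3 has {3,4,5,6}; col 6 has {1,3,4,5,6}; box has {1,3,5,6} → only 2 remains.
(4,2) = 6: row 4 has {1,2,3}; col 2 has {1,2,3,4,5}; box has {2,3,4} → only 6 remains.
(4,3) = 5: row 4 has {1,2,3,6}; col 3 has {2,3,4,6}; box has {2,3,4,6} → only 5 remains.
(4,4) = 4: row 4 has {1,2,3,5,6}; col 4 has {1,2,3,5,6}; box has {1,2,3,5,6} → only 4 remains.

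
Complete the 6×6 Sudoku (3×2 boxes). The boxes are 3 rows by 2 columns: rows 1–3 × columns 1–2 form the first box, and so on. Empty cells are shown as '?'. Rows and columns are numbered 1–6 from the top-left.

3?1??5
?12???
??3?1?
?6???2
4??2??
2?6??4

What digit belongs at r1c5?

2

r3c6 = 6: row 3 has {1,3}; col 6 has {2,4,5}; box has {1,5} → only 6 remains.
r5c3 = 5: row 5 has {2,4}; col 3 has {1,2,3,6}; box has {2,6} → only 5 remains.
r2c6 = 3: row 2 has {1,2}; col 6 has {2,4,5,6}; box has {1,5,6} → only 3 remains.
r3c1 = 5: row 3 has {1,3,6}; col 1 has {2,3,4}; box has {1,3} → only 5 remains.
r3c4 = 4: row 3 has {1,3,5,6}; col 4 has {2}; box has {1,2,3} → only 4 remains.
r4c1 = 1: row 4 has {2,6}; col 1 has {2,3,4,5}; box has {2,4,6} → only 1 remains.
r4c3 = 4: row 4 has {1,2,6}; col 3 has {1,2,3,5,6}; box has {2,5,6} → only 4 remains.
r4c4 = 3: row 4 has {1,2,4,6}; col 4 has {2,4}; box has {2,4,5,6} → only 3 remains.
r4c5 = 5: row 4 has {1,2,3,4,6}; col 5 has {1}; box has {2,4} → only 5 remains.
r5c2 = 3: row 5 has {2,4,5}; col 2 has {1,6}; box has {1,2,4,6} → only 3 remains.
r5c5 = 6: row 5 has {2,3,4,5}; col 5 has {1,5}; box has {2,4,5} → only 6 remains.
r5c6 = 1: row 5 has {2,3,4,5,6}; col 6 has {2,3,4,5,6}; box has {2,4,5,6} → only 1 remains.
r6c2 = 5: row 6 has {2,4,6}; col 2 has {1,3,6}; box has {1,2,3,4,6} → only 5 remains.
r6c4 = 1: row 6 has {2,4,5,6}; col 4 has {2,3,4}; box has {2,3,4,5,6} → only 1 remains.
r6c5 = 3: row 6 has {1,2,4,5,6}; col 5 has {1,5,6}; box has {1,2,4,5,6} → only 3 remains.
r1c4 = 6: row 1 has {1,3,5}; col 4 has {1,2,3,4}; box has {1,2,3,4} → only 6 remains.
r2c1 = 6: row 2 has {1,2,3}; col 1 has {1,2,3,4,5}; box has {1,3,5} → only 6 remains.
r2c4 = 5: row 2 has {1,2,3,6}; col 4 has {1,2,3,4,6}; box has {1,2,3,4,6} → only 5 remains.
r2c5 = 4: row 2 has {1,2,3,5,6}; col 5 has {1,3,5,6}; box has {1,3,5,6} → only 4 remains.
r3c2 = 2: row 3 has {1,3,4,5,6}; col 2 has {1,3,5,6}; box has {1,3,5,6} → only 2 remains.
r1c2 = 4: row 1 has {1,3,5,6}; col 2 has {1,2,3,5,6}; box has {1,2,3,5,6} → only 4 remains.
r1c5 = 2: row 1 has {1,3,4,5,6}; col 5 has {1,3,4,5,6}; box has {1,3,4,5,6} → only 2 remains.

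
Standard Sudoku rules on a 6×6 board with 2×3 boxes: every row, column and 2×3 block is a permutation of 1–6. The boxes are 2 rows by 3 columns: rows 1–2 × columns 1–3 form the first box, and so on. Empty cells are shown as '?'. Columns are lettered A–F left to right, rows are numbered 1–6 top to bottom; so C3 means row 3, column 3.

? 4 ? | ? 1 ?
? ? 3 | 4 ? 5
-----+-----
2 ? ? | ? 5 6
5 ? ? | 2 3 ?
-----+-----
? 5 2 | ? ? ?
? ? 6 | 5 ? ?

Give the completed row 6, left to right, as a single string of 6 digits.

416523

A1 = 6 (sole candidate).
C1 = 5 (sole candidate).
D1 = 3 (sole candidate).
F1 = 2 (sole candidate).
A2 = 1 (sole candidate).
B2 = 2 (sole candidate).
E2 = 6 (sole candidate).
D3 = 1 (sole candidate).
F4 = 4 (sole candidate).
D5 = 6 (sole candidate).
E5 = 4 (sole candidate).
E6 = 2: row 6 has {5,6}; col 5 has {1,3,4,5,6}; box has {4,5,6} → only 2 remains.
B3 = 3 (sole candidate).
C3 = 4 (sole candidate).
C4 = 1 (sole candidate).
A5 = 3 (sole candidate).
F5 = 1 (sole candidate).
A6 = 4: row 6 has {2,5,6}; col 1 has {1,2,3,5,6}; box has {2,3,5,6} → only 4 remains.
B6 = 1: row 6 has {2,4,5,6}; col 2 has {2,3,4,5}; box has {2,3,4,5,6} → only 1 remains.
F6 = 3: row 6 has {1,2,4,5,6}; col 6 has {1,2,4,5,6}; box has {1,2,4,5,6} → only 3 remains.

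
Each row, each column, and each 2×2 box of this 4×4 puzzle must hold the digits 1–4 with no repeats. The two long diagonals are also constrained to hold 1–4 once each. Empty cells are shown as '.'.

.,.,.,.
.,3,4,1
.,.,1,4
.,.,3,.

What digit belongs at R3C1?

R1C3 = 2 (sole candidate).
R1C4 = 3 (sole candidate).
R2C1 = 2 (sole candidate).
R3C1 = 3: row 3 has {1,4}; col 1 has {2}; box has {} → only 3 remains.

3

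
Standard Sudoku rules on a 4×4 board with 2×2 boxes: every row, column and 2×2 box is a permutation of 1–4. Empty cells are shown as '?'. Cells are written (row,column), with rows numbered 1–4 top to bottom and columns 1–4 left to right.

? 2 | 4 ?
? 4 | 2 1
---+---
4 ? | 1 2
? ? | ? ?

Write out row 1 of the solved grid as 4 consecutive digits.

1243

(1,4) = 3: row 1 has {2,4}; col 4 has {1,2}; box has {1,2,4} → only 3 remains.
(2,1) = 3 (sole candidate).
(3,2) = 3 (sole candidate).
(4,2) = 1 (sole candidate).
(4,3) = 3 (sole candidate).
(4,4) = 4 (sole candidate).
(1,1) = 1: row 1 has {2,3,4}; col 1 has {3,4}; box has {2,3,4} → only 1 remains.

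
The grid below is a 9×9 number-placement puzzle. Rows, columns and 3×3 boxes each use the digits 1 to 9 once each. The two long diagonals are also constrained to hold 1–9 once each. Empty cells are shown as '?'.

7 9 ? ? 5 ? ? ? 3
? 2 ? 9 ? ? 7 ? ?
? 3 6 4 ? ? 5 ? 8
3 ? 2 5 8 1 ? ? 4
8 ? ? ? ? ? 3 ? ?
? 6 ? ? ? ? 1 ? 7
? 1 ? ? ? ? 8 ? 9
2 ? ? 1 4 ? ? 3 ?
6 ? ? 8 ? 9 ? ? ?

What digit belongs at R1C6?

R2C8 = 4: row 2 has {2,7,9}; col 8 has {3}; box has {3,5,7,8}; anti-diagonal has {1,3,5,6} → only 4 remains.
R3C1 = 1: row 3 has {3,4,5,6,8}; col 1 has {2,3,6,7,8}; box has {2,3,6,7,9} → only 1 remains.
R4C2 = 7: row 4 has {1,2,3,4,5,8}; col 2 has {1,2,3,6,9}; box has {2,3,6,8} → only 7 remains.
R5C5 = 9: row 5 has {3,8}; col 5 has {4,5,8}; box has {1,5,8}; main diagonal has {2,3,5,6,7,8}; anti-diagonal has {1,3,4,5,6} → only 9 remains.
R6C4 = 2: row 6 has {1,6,7}; col 4 has {1,4,5,8,9}; box has {1,5,8,9}; anti-diagonal has {1,3,4,5,6,9} → only 2 remains.
R6C5 = 3: row 6 has {1,2,6,7}; col 5 has {4,5,8,9}; box has {1,2,5,8,9} → only 3 remains.
R6C6 = 4: row 6 has {1,2,3,6,7}; col 6 has {1,9}; box has {1,2,3,5,8,9}; main diagonal has {2,3,5,6,7,8,9} → only 4 remains.
R7C3 = 7: row 7 has {1,8,9}; col 3 has {2,6}; box has {1,2,6}; anti-diagonal has {1,2,3,4,5,6,9} → only 7 remains.
R8C2 = 8: row 8 has {1,2,3,4}; col 2 has {1,2,3,6,7,9}; box has {1,2,6,7}; anti-diagonal has {1,2,3,4,5,6,7,9} → only 8 remains.
R8C7 = 6: row 8 has {1,2,3,4,8}; col 7 has {1,3,5,7,8}; box has {3,8,9} → only 6 remains.
R8C9 = 5: row 8 has {1,2,3,4,6,8}; col 9 has {3,4,7,8,9}; box has {3,6,8,9} → only 5 remains.
R9C9 = 1: row 9 has {6,8,9}; col 9 has {3,4,5,7,8,9}; box has {3,5,6,8,9}; main diagonal has {2,3,4,5,6,7,8,9} → only 1 remains.
R1C4 = 6: row 1 has {3,5,7,9}; col 4 has {1,2,4,5,8,9}; box has {4,5,9} → only 6 remains.
R1C7 = 2: row 1 has {3,5,6,7,9}; col 7 has {1,3,5,6,7,8}; box has {3,4,5,7,8} → only 2 remains.
R1C8 = 1: row 1 has {2,3,5,6,7,9}; col 8 has {3,4}; box has {2,3,4,5,7,8} → only 1 remains.
R2C1 = 5: row 2 has {2,4,7,9}; col 1 has {1,2,3,6,7,8}; box has {1,2,3,6,7,9} → only 5 remains.
R2C3 = 8: row 2 has {2,4,5,7,9}; col 3 has {2,6,7}; box has {1,2,3,5,6,7,9} → only 8 remains.
R2C5 = 1: row 2 has {2,4,5,7,8,9}; col 5 has {3,4,5,8,9}; box has {4,5,6,9} → only 1 remains.
R2C6 = 3: row 2 has {1,2,4,5,7,8,9}; col 6 has {1,4,9}; box has {1,4,5,6,9} → only 3 remains.
R2C9 = 6: row 2 has {1,2,3,4,5,7,8,9}; col 9 has {1,3,4,5,7,8,9}; box has {1,2,3,4,5,7,8} → only 6 remains.
R3C8 = 9: row 3 has {1,3,4,5,6,8}; col 8 has {1,3,4}; box has {1,2,3,4,5,6,7,8} → only 9 remains.
R4C7 = 9: row 4 has {1,2,3,4,5,7,8}; col 7 has {1,2,3,5,6,7,8}; box has {1,3,4,7} → only 9 remains.
R4C8 = 6: row 4 has {1,2,3,4,5,7,8,9}; col 8 has {1,3,4,9}; box has {1,3,4,7,9} → only 6 remains.
R5C4 = 7: row 5 has {3,8,9}; col 4 has {1,2,4,5,6,8,9}; box has {1,2,3,4,5,8,9} → only 7 remains.
R5C6 = 6: row 5 has {3,7,8,9}; col 6 has {1,3,4,9}; box has {1,2,3,4,5,7,8,9} → only 6 remains.
R5C9 = 2: row 5 has {3,6,7,8,9}; col 9 has {1,3,4,5,6,7,8,9}; box has {1,3,4,6,7,9} → only 2 remains.
R6C1 = 9: row 6 has {1,2,3,4,6,7}; col 1 has {1,2,3,5,6,7,8}; box has {2,3,6,7,8} → only 9 remains.
R6C3 = 5: row 6 has {1,2,3,4,6,7,9}; col 3 has {2,6,7,8}; box has {2,3,6,7,8,9} → only 5 remains.
R6C8 = 8: row 6 has {1,2,3,4,5,6,7,9}; col 8 has {1,3,4,6,9}; box has {1,2,3,4,6,7,9} → only 8 remains.
R7C1 = 4: row 7 has {1,7,8,9}; col 1 has {1,2,3,5,6,7,8,9}; box has {1,2,6,7,8} → only 4 remains.
R7C4 = 3: row 7 has {1,4,7,8,9}; col 4 has {1,2,4,5,6,7,8,9}; box has {1,4,8,9} → only 3 remains.
R7C8 = 2: row 7 has {1,3,4,7,8,9}; col 8 has {1,3,4,6,8,9}; box has {1,3,5,6,8,9} → only 2 remains.
R8C3 = 9: row 8 has {1,2,3,4,5,6,8}; col 3 has {2,5,6,7,8}; box has {1,2,4,6,7,8} → only 9 remains.
R8C6 = 7: row 8 has {1,2,3,4,5,6,8,9}; col 6 has {1,3,4,6,9}; box has {1,3,4,8,9} → only 7 remains.
R9C2 = 5: row 9 has {1,6,8,9}; col 2 has {1,2,3,6,7,8,9}; box has {1,2,4,6,7,8,9} → only 5 remains.
R9C3 = 3: row 9 has {1,5,6,8,9}; col 3 has {2,5,6,7,8,9}; box has {1,2,4,5,6,7,8,9} → only 3 remains.
R9C5 = 2: row 9 has {1,3,5,6,8,9}; col 5 has {1,3,4,5,8,9}; box has {1,3,4,7,8,9} → only 2 remains.
R9C7 = 4: row 9 has {1,2,3,5,6,8,9}; col 7 has {1,2,3,5,6,7,8,9}; box has {1,2,3,5,6,8,9} → only 4 remains.
R9C8 = 7: row 9 has {1,2,3,4,5,6,8,9}; col 8 has {1,2,3,4,6,8,9}; box has {1,2,3,4,5,6,8,9} → only 7 remains.
R1C3 = 4: row 1 has {1,2,3,5,6,7,9}; col 3 has {2,3,5,6,7,8,9}; box has {1,2,3,5,6,7,8,9} → only 4 remains.
R1C6 = 8: row 1 has {1,2,3,4,5,6,7,9}; col 6 has {1,3,4,6,7,9}; box has {1,3,4,5,6,9} → only 8 remains.

8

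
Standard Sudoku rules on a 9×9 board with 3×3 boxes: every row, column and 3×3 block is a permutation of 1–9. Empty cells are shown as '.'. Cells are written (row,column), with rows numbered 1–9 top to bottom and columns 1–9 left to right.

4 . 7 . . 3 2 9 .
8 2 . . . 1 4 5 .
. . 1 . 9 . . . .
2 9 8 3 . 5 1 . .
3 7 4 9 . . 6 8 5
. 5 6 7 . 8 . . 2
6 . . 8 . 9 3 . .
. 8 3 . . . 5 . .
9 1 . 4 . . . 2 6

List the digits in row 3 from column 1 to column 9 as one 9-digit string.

531294768

(1,2) = 6 (sole candidate).
(1,4) = 5 (sole candidate).
(1,5) = 8 (sole candidate).
(1,9) = 1 (sole candidate).
(2,3) = 9 (sole candidate).
(2,4) = 6 (sole candidate).
(2,5) = 7 (sole candidate).
(2,9) = 3 (sole candidate).
(3,1) = 5: row 3 has {1,9}; col 1 has {2,3,4,6,8,9}; box has {1,2,4,6,7,8,9} → only 5 remains.
(3,2) = 3: row 3 has {1,5,9}; col 2 has {1,2,5,6,7,8,9}; box has {1,2,4,5,6,7,8,9} → only 3 remains.
(3,4) = 2: row 3 has {1,3,5,9}; col 4 has {3,4,5,6,7,8,9}; box has {1,3,5,6,7,8,9} → only 2 remains.
(3,6) = 4: row 3 has {1,2,3,5,9}; col 6 has {1,3,5,8,9}; box has {1,2,3,5,6,7,8,9} → only 4 remains.
(5,6) = 2 (sole candidate).
(6,1) = 1 (sole candidate).
(6,5) = 4 (sole candidate).
(6,7) = 9 (sole candidate).
(6,8) = 3 (sole candidate).
(7,2) = 4 (sole candidate).
(7,9) = 7 (sole candidate).
(8,1) = 7 (sole candidate).
(8,4) = 1 (sole candidate).
(8,6) = 6 (sole candidate).
(8,8) = 4 (sole candidate).
(8,9) = 9 (sole candidate).
(9,3) = 5 (sole candidate).
(9,5) = 3 (sole candidate).
(9,6) = 7 (sole candidate).
(9,7) = 8 (sole candidate).
(3,7) = 7: row 3 has {1,2,3,4,5,9}; col 7 has {1,2,3,4,5,6,8,9}; box has {1,2,3,4,5,9} → only 7 remains.
(3,8) = 6: row 3 has {1,2,3,4,5,7,9}; col 8 has {2,3,4,5,8,9}; box has {1,2,3,4,5,7,9} → only 6 remains.
(3,9) = 8: row 3 has {1,2,3,4,5,6,7,9}; col 9 has {1,2,3,5,6,7,9}; box has {1,2,3,4,5,6,7,9} → only 8 remains.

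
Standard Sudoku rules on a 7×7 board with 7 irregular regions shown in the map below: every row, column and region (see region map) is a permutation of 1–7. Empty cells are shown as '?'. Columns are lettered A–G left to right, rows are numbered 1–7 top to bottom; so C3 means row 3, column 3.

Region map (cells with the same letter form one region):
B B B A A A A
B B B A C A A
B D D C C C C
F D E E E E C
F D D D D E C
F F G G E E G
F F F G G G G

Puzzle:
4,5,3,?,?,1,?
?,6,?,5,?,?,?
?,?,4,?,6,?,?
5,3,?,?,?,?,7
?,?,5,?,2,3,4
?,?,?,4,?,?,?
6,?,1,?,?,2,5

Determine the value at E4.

E1 = 7: row 1 has {1,3,4,5}; col 5 has {2,6}; region has {1,5} → only 7 remains.
F2 = 4: row 2 has {5,6}; col 6 has {1,2,3}; region has {1,5,7} → only 4 remains.
F3 = 5: row 3 has {4,6}; col 6 has {1,2,3,4}; region has {4,6,7} → only 5 remains.
F4 = 6: row 4 has {3,5,7}; col 6 has {1,2,3,4,5}; region has {3} → only 6 remains.
A5 = 7: row 5 has {2,3,4,5}; col 1 has {4,5,6}; region has {1,5,6} → only 7 remains.
B5 = 1: row 5 has {2,3,4,5,7}; col 2 has {3,5,6}; region has {2,3,4,5} → only 1 remains.
D5 = 6: row 5 has {1,2,3,4,5,7}; col 4 has {4,5}; region has {1,2,3,4,5} → only 6 remains.
B6 = 2: row 6 has {4}; col 2 has {1,3,5,6}; region has {1,5,6,7} → only 2 remains.
F6 = 7: row 6 has {2,4}; col 6 has {1,2,3,4,5,6}; region has {3,6} → only 7 remains.
B7 = 4: row 7 has {1,2,5,6}; col 2 has {1,2,3,5,6}; region has {1,2,5,6,7} → only 4 remains.
E7 = 3: row 7 has {1,2,4,5,6}; col 5 has {2,6,7}; region has {2,4,5} → only 3 remains.
D1 = 2: row 1 has {1,3,4,5,7}; col 4 has {4,5,6}; region has {1,4,5,7} → only 2 remains.
G1 = 6: row 1 has {1,2,3,4,5,7}; col 7 has {4,5,7}; region has {1,2,4,5,7} → only 6 remains.
E2 = 1: row 2 has {4,5,6}; col 5 has {2,3,6,7}; region has {4,5,6,7} → only 1 remains.
G2 = 3: row 2 has {1,4,5,6}; col 7 has {4,5,6,7}; region has {1,2,4,5,6,7} → only 3 remains.
B3 = 7: row 3 has {4,5,6}; col 2 has {1,2,3,4,5,6}; region has {1,2,3,4,5,6} → only 7 remains.
D3 = 3: row 3 has {4,5,6,7}; col 4 has {2,4,5,6}; region has {1,4,5,6,7} → only 3 remains.
G3 = 2: row 3 has {3,4,5,6,7}; col 7 has {3,4,5,6,7}; region has {1,3,4,5,6,7} → only 2 remains.
C4 = 2: row 4 has {3,5,6,7}; col 3 has {1,3,4,5}; region has {3,6,7} → only 2 remains.
D4 = 1: row 4 has {2,3,5,6,7}; col 4 has {2,3,4,5,6}; region has {2,3,6,7} → only 1 remains.
E4 = 4: row 4 has {1,2,3,5,6,7}; col 5 has {1,2,3,6,7}; region has {1,2,3,6,7} → only 4 remains.

4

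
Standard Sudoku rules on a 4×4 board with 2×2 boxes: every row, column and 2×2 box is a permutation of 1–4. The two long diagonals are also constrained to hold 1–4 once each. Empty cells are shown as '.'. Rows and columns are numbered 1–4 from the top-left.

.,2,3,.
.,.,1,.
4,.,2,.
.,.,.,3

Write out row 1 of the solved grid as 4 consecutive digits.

R1C1 = 1: row 1 has {2,3}; col 1 has {4}; box has {2}; main diagonal has {2,3} → only 1 remains.
R1C4 = 4: row 1 has {1,2,3}; col 4 has {3}; box has {1,3}; anti-diagonal has {1} → only 4 remains.

1234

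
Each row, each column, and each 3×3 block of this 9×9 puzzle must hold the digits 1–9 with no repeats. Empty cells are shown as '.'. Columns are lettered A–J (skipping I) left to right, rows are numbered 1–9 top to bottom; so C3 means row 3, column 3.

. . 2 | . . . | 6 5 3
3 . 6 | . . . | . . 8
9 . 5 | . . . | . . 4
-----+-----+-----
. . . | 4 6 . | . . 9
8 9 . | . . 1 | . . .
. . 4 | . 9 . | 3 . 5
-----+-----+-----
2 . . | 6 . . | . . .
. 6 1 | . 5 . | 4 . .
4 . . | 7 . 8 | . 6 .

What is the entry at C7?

8

A8 = 7: row 8 has {1,4,5,6}; col 1 has {2,3,4,8,9}; box has {1,2,4,6} → only 7 remains.
J8 = 2: row 8 has {1,4,5,6,7}; col 9 has {3,4,5,8,9}; box has {4,6} → only 2 remains.
J9 = 1: row 9 has {4,6,7,8}; col 9 has {2,3,4,5,8,9}; box has {2,4,6} → only 1 remains.
A1 = 1: row 1 has {2,3,5,6}; col 1 has {2,3,4,7,8,9}; box has {2,3,5,6,9} → only 1 remains.
A4 = 5: row 4 has {4,6,9}; col 1 has {1,2,3,4,7,8,9}; box has {4,8,9} → only 5 remains.
A6 = 6: row 6 has {3,4,5,9}; col 1 has {1,2,3,4,5,7,8,9}; box has {4,5,8,9} → only 6 remains.
J7 = 7: row 7 has {2,6}; col 9 has {1,2,3,4,5,8,9}; box has {1,2,4,6} → only 7 remains.
J5 = 6: row 5 has {1,8,9}; col 9 has {1,2,3,4,5,7,8,9}; box has {3,5,9} → only 6 remains.
F3 = 6: in row 3, 6 can only go here (every other open cell in that row sees a 6).
H5 = 4: in row 5, 4 can only go here (every other open cell in that row sees a 4).
D5 = 5: in row 5, 5 can only go here (every other open cell in that row sees a 5).
F2 = 5: in row 2, 5 can only go here (every other open cell in that row sees a 5).
E7 = 1: in row 7, 1 can only go here (every other open cell in that row sees a 1).
F7 = 4: in row 7, 4 can only go here (every other open cell in that row sees a 4).
H8 = 8: in row 8, 8 can only go here (every other open cell in that row sees an 8).
G4 = 8: in row 4, 8 can only go here (every other open cell in that row sees an 8).
D6 = 8: in row 6, 8 can only go here (every other open cell in that row sees an 8).
D1 = 9: row 1 has {1,2,3,5,6}; col 4 has {4,5,6,7,8}; box has {5,6} → only 9 remains.
F1 = 7: row 1 has {1,2,3,5,6,9}; col 6 has {1,4,5,6,8}; box has {5,6,9} → only 7 remains.
F6 = 2: row 6 has {3,4,5,6,8,9}; col 6 has {1,4,5,6,7,8}; box has {1,4,5,6,8,9} → only 2 remains.
D8 = 3: row 8 has {1,2,4,5,6,7,8}; col 4 has {4,5,6,7,8,9}; box has {1,4,5,6,7,8} → only 3 remains.
F8 = 9: row 8 has {1,2,3,4,5,6,7,8}; col 6 has {1,2,4,5,6,7,8}; box has {1,3,4,5,6,7,8} → only 9 remains.
E9 = 2: row 9 has {1,4,6,7,8}; col 5 has {1,5,6,9}; box has {1,3,4,5,6,7,8,9} → only 2 remains.
E2 = 4: row 2 has {3,5,6,8}; col 5 has {1,2,5,6,9}; box has {5,6,7,9} → only 4 remains.
F4 = 3: row 4 has {4,5,6,8,9}; col 6 has {1,2,4,5,6,7,8,9}; box has {1,2,4,5,6,8,9} → only 3 remains.
E5 = 7: row 5 has {1,4,5,6,8,9}; col 5 has {1,2,4,5,6,9}; box has {1,2,3,4,5,6,8,9} → only 7 remains.
G5 = 2: row 5 has {1,4,5,6,7,8,9}; col 7 has {3,4,6,8}; box has {3,4,5,6,8,9} → only 2 remains.
E1 = 8: row 1 has {1,2,3,5,6,7,9}; col 5 has {1,2,4,5,6,7,9}; box has {4,5,6,7,9} → only 8 remains.
B2 = 7: row 2 has {3,4,5,6,8}; col 2 has {6,9}; box has {1,2,3,5,6,9} → only 7 remains.
B3 = 8: row 3 has {4,5,6,9}; col 2 has {6,7,9}; box has {1,2,3,5,6,7,9} → only 8 remains.
E3 = 3: row 3 has {4,5,6,8,9}; col 5 has {1,2,4,5,6,7,8,9}; box has {4,5,6,7,8,9} → only 3 remains.
C4 = 7: row 4 has {3,4,5,6,8,9}; col 3 has {1,2,4,5,6}; box has {4,5,6,8,9} → only 7 remains.
H4 = 1: row 4 has {3,4,5,6,7,8,9}; col 8 has {4,5,6,8}; box has {2,3,4,5,6,8,9} → only 1 remains.
C5 = 3: row 5 has {1,2,4,5,6,7,8,9}; col 3 has {1,2,4,5,6,7}; box has {4,5,6,7,8,9} → only 3 remains.
B6 = 1: row 6 has {2,3,4,5,6,8,9}; col 2 has {6,7,8,9}; box has {3,4,5,6,7,8,9} → only 1 remains.
H6 = 7: row 6 has {1,2,3,4,5,6,8,9}; col 8 has {1,4,5,6,8}; box has {1,2,3,4,5,6,8,9} → only 7 remains.
C9 = 9: row 9 has {1,2,4,6,7,8}; col 3 has {1,2,3,4,5,6,7}; box has {1,2,4,6,7} → only 9 remains.
G9 = 5: row 9 has {1,2,4,6,7,8,9}; col 7 has {2,3,4,6,8}; box has {1,2,4,6,7,8} → only 5 remains.
B1 = 4: row 1 has {1,2,3,5,6,7,8,9}; col 2 has {1,6,7,8,9}; box has {1,2,3,5,6,7,8,9} → only 4 remains.
H3 = 2: row 3 has {3,4,5,6,8,9}; col 8 has {1,4,5,6,7,8}; box has {3,4,5,6,8} → only 2 remains.
B4 = 2: row 4 has {1,3,4,5,6,7,8,9}; col 2 has {1,4,6,7,8,9}; box has {1,3,4,5,6,7,8,9} → only 2 remains.
C7 = 8: row 7 has {1,2,4,6,7}; col 3 has {1,2,3,4,5,6,7,9}; box has {1,2,4,6,7,9} → only 8 remains.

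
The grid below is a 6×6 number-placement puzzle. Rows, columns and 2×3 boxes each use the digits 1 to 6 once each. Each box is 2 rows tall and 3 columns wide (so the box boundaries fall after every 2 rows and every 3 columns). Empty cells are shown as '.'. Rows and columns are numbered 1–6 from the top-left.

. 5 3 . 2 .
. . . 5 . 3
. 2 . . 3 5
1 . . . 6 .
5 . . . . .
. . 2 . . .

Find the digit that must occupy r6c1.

r2c1 = 2 (hidden single in row 2).
r3c4 = 1 (hidden single in row 3).
r1c6 = 1 (hidden single in row 1).
r2c5 = 4 (sole candidate).
r5c5 = 1 (sole candidate).
r6c5 = 5 (sole candidate).
r1c4 = 6 (sole candidate).
r1c1 = 4 (sole candidate).
r3c1 = 6 (sole candidate).
r3c3 = 4 (sole candidate).
r4c2 = 3 (sole candidate).
r4c3 = 5 (sole candidate).
r5c3 = 6 (sole candidate).
r6c1 = 3: row 6 has {2,5}; col 1 has {1,2,4,5,6}; box has {2,5,6} → only 3 remains.

3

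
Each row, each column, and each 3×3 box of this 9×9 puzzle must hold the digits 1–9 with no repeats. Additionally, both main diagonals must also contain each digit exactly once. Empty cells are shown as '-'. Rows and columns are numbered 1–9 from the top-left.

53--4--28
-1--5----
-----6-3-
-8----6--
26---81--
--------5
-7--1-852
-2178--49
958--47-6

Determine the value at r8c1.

r1c7 = 9 (sole candidate).
r2c7 = 4 (sole candidate).
r2c9 = 7 (sole candidate).
r3c7 = 5 (sole candidate).
r3c9 = 1 (sole candidate).
r8c7 = 3 (sole candidate).
r9c8 = 1 (sole candidate).
r1c4 = 1 (sole candidate).
r1c6 = 7 (sole candidate).
r2c8 = 6 (sole candidate).
r6c7 = 2 (sole candidate).
r8c1 = 6: row 8 has {1,2,3,4,7,8,9}; col 1 has {2,5,9}; box has {1,2,5,7,8,9} → only 6 remains.

6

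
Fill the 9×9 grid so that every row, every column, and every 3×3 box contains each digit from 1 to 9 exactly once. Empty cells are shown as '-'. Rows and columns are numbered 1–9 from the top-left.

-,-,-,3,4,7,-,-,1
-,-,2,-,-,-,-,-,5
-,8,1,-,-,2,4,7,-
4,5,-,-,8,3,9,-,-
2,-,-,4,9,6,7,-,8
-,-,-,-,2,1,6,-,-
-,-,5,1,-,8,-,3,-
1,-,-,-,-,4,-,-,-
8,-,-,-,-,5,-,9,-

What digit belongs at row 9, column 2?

3

row 2, column 6 = 9 (sole candidate).
row 4, column 4 = 7 (sole candidate).
row 4, column 9 = 2 (sole candidate).
row 5, column 3 = 3 (sole candidate).
row 6, column 4 = 5 (sole candidate).
row 6, column 8 = 4 (sole candidate).
row 6, column 9 = 3 (sole candidate).
row 7, column 7 = 2 (sole candidate).
row 9, column 7 = 1 (sole candidate).
row 1, column 7 = 8 (sole candidate).
row 2, column 7 = 3 (sole candidate).
row 2, column 8 = 6 (sole candidate).
row 3, column 4 = 6 (sole candidate).
row 3, column 5 = 5 (sole candidate).
row 3, column 9 = 9 (sole candidate).
row 4, column 3 = 6 (sole candidate).
row 4, column 8 = 1 (sole candidate).
row 5, column 2 = 1 (sole candidate).
row 5, column 8 = 5 (sole candidate).
row 8, column 7 = 5 (sole candidate).
row 8, column 8 = 8 (sole candidate).
row 9, column 4 = 2 (sole candidate).
row 1, column 3 = 9 (sole candidate).
row 1, column 8 = 2 (sole candidate).
row 2, column 1 = 7 (sole candidate).
row 2, column 2 = 4 (sole candidate).
row 2, column 4 = 8 (sole candidate).
row 2, column 5 = 1 (sole candidate).
row 3, column 1 = 3 (sole candidate).
row 6, column 1 = 9 (sole candidate).
row 6, column 2 = 7 (sole candidate).
row 6, column 3 = 8 (sole candidate).
row 7, column 1 = 6 (sole candidate).
row 7, column 2 = 9 (sole candidate).
row 7, column 5 = 7 (sole candidate).
row 7, column 9 = 4 (sole candidate).
row 8, column 3 = 7 (sole candidate).
row 8, column 4 = 9 (sole candidate).
row 8, column 9 = 6 (sole candidate).
row 9, column 2 = 3: row 9 has {1,2,5,8,9}; col 2 has {1,4,5,7,8,9}; box has {1,5,6,7,8,9} → only 3 remains.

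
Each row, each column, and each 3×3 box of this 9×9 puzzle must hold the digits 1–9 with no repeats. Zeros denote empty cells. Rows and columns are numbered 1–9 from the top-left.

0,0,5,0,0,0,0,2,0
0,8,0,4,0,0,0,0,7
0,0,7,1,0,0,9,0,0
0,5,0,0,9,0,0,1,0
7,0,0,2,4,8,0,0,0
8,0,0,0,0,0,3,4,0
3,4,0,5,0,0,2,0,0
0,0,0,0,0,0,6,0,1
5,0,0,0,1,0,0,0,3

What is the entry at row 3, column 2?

2

row 5, column 7 = 5: row 5 has {2,4,7,8}; col 7 has {2,3,6,9}; box has {1,3,4} → only 5 remains.
row 2, column 7 = 1: row 2 has {4,7,8}; col 7 has {2,3,5,6,9}; box has {2,7,9} → only 1 remains.
row 7, column 3 = 1: in row 7, 1 can only go here (every other open cell in that row sees a 1).
row 5, column 2 = 1: in row 5, 1 can only go here (every other open cell in that row sees a 1).
row 1, column 1 = 1: in row 1, 1 can only go here (every other open cell in that row sees a 1).
row 5, column 3 = 3: in row 5, 3 can only go here (every other open cell in that row sees a 3).
row 6, column 6 = 1: in row 6, 1 can only go here (every other open cell in that row sees a 1).
row 6, column 5 = 5: in row 6, 5 can only go here (every other open cell in that row sees a 5).
row 6, column 4 = 7: in row 6, 7 can only go here (every other open cell in that row sees a 7).
row 4, column 7 = 7: in row 4, 7 can only go here (every other open cell in that row sees a 7).
row 4, column 9 = 8: in row 4, 8 can only go here (every other open cell in that row sees an 8).
row 7, column 9 = 9: row 7 has {1,2,3,4,5}; col 9 has {1,3,7,8}; box has {1,2,3,6} → only 9 remains.
row 5, column 9 = 6: row 5 has {1,2,3,4,5,7,8}; col 9 has {1,3,7,8,9}; box has {1,3,4,5,7,8} → only 6 remains.
row 6, column 9 = 2: row 6 has {1,3,4,5,7,8}; col 9 has {1,3,6,7,8,9}; box has {1,3,4,5,6,7,8} → only 2 remains.
row 1, column 9 = 4: row 1 has {1,2,5}; col 9 has {1,2,3,6,7,8,9}; box has {1,2,7,9} → only 4 remains.
row 3, column 9 = 5: row 3 has {1,7,9}; col 9 has {1,2,3,4,6,7,8,9}; box has {1,2,4,7,9} → only 5 remains.
row 5, column 8 = 9: row 5 has {1,2,3,4,5,6,7,8}; col 8 has {1,2,4}; box has {1,2,3,4,5,6,7,8} → only 9 remains.
row 1, column 7 = 8: row 1 has {1,2,4,5}; col 7 has {1,2,3,5,6,7,9}; box has {1,2,4,5,7,9} → only 8 remains.
row 9, column 7 = 4: row 9 has {1,3,5}; col 7 has {1,2,3,5,6,7,8,9}; box has {1,2,3,6,9} → only 4 remains.
row 2, column 6 = 5: in row 2, 5 can only go here (every other open cell in that row sees a 5).
row 3, column 1 = 4: in row 3, 4 can only go here (every other open cell in that row sees a 4).
row 3, column 5 = 8: in row 3, 8 can only go here (every other open cell in that row sees an 8).
row 4, column 3 = 4: in row 4, 4 can only go here (every other open cell in that row sees a 4).
row 4, column 1 = 2: in row 4, 2 can only go here (every other open cell in that row sees a 2).
row 8, column 1 = 9: row 8 has {1,6}; col 1 has {1,2,3,4,5,7,8}; box has {1,3,4,5} → only 9 remains.
row 2, column 1 = 6: row 2 has {1,4,5,7,8}; col 1 has {1,2,3,4,5,7,8,9}; box has {1,4,5,7,8} → only 6 remains.
row 2, column 8 = 3: row 2 has {1,4,5,6,7,8}; col 8 has {1,2,4,9}; box has {1,2,4,5,7,8,9} → only 3 remains.
row 3, column 8 = 6: row 3 has {1,4,5,7,8,9}; col 8 has {1,2,3,4,9}; box has {1,2,3,4,5,7,8,9} → only 6 remains.
row 2, column 5 = 2: row 2 has {1,3,4,5,6,7,8}; col 5 has {1,4,5,8,9}; box has {1,4,5,8} → only 2 remains.
row 3, column 6 = 3: row 3 has {1,4,5,6,7,8,9}; col 6 has {1,5,8}; box has {1,2,4,5,8} → only 3 remains.
row 4, column 6 = 6: row 4 has {1,2,4,5,7,8,9}; col 6 has {1,3,5,8}; box has {1,2,4,5,7,8,9} → only 6 remains.
row 7, column 6 = 7: row 7 has {1,2,3,4,5,9}; col 6 has {1,3,5,6,8}; box has {1,5} → only 7 remains.
row 7, column 8 = 8: row 7 has {1,2,3,4,5,7,9}; col 8 has {1,2,3,4,6,9}; box has {1,2,3,4,6,9} → only 8 remains.
row 8, column 5 = 3: row 8 has {1,6,9}; col 5 has {1,2,4,5,8,9}; box has {1,5,7} → only 3 remains.
row 9, column 8 = 7: row 9 has {1,3,4,5}; col 8 has {1,2,3,4,6,8,9}; box has {1,2,3,4,6,8,9} → only 7 remains.
row 1, column 6 = 9: row 1 has {1,2,4,5,8}; col 6 has {1,3,5,6,7,8}; box has {1,2,3,4,5,8} → only 9 remains.
row 2, column 3 = 9: row 2 has {1,2,3,4,5,6,7,8}; col 3 has {1,3,4,5,7}; box has {1,4,5,6,7,8} → only 9 remains.
row 3, column 2 = 2: row 3 has {1,3,4,5,6,7,8,9}; col 2 has {1,4,5,8}; box has {1,4,5,6,7,8,9} → only 2 remains.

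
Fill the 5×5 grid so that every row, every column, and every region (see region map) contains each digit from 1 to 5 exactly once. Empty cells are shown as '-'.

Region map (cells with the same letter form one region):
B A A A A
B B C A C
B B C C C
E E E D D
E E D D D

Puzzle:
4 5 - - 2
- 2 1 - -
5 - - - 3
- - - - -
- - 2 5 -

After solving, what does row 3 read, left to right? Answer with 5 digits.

51423

r1c3 = 3: row 1 has {2,4,5}; col 3 has {1,2}; region has {2,5} → only 3 remains.
r1c4 = 1: row 1 has {2,3,4,5}; col 4 has {5}; region has {2,3,5} → only 1 remains.
r2c1 = 3: row 2 has {1,2}; col 1 has {4,5}; region has {2,4,5} → only 3 remains.
r2c4 = 4: row 2 has {1,2,3}; col 4 has {1,5}; region has {1,2,3,5} → only 4 remains.
r2c5 = 5: row 2 has {1,2,3,4}; col 5 has {2,3}; region has {1,3} → only 5 remains.
r3c2 = 1: row 3 has {3,5}; col 2 has {2,5}; region has {2,3,4,5} → only 1 remains.
r3c3 = 4: row 3 has {1,3,5}; col 3 has {1,2,3}; region has {1,3,5} → only 4 remains.
r3c4 = 2: row 3 has {1,3,4,5}; col 4 has {1,4,5}; region has {1,3,4,5} → only 2 remains.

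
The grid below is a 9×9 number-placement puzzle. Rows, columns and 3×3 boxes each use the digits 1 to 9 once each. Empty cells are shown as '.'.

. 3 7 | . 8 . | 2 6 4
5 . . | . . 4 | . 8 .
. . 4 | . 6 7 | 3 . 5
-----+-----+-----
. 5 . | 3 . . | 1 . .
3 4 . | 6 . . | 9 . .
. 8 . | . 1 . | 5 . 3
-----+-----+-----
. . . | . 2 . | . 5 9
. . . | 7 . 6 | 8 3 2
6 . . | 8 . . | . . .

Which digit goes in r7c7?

6

r2c7 = 7 (sole candidate).
r2c9 = 1 (sole candidate).
r3c8 = 9 (sole candidate).
r9c7 = 4 (sole candidate).
r9c9 = 7 (sole candidate).
r5c9 = 8 (sole candidate).
r7c7 = 6: row 7 has {2,5,9}; col 7 has {1,2,3,4,5,7,8,9}; box has {2,3,4,5,7,8,9} → only 6 remains.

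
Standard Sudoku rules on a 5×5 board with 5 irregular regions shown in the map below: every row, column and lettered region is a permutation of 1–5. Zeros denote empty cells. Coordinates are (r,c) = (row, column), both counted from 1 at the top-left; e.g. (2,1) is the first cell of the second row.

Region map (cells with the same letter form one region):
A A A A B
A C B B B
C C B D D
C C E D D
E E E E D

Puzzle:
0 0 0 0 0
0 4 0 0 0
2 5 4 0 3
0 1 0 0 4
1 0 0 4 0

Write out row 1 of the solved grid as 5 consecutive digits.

42135

(3,4) = 1: row 3 has {2,3,4,5}; col 4 has {4}; region has {3,4} → only 1 remains.
(4,1) = 3: row 4 has {1,4}; col 1 has {1,2}; region has {1,2,4,5} → only 3 remains.
(2,1) = 5: row 2 has {4}; col 1 has {1,2,3}; region has {} → only 5 remains.
(1,1) = 4: row 1 has {}; col 1 has {1,2,3,5}; region has {5} → only 4 remains.
(1,5) = 5: in row 1, 5 can only go here (every other open cell in that row sees a 5).
(5,5) = 2: row 5 has {1,4}; col 5 has {3,4,5}; region has {1,3,4} → only 2 remains.
(2,5) = 1: row 2 has {4,5}; col 5 has {2,3,4,5}; region has {4,5} → only 1 remains.
(4,4) = 5: row 4 has {1,3,4}; col 4 has {1,4}; region has {1,2,3,4} → only 5 remains.
(5,2) = 3: row 5 has {1,2,4}; col 2 has {1,4,5}; region has {1,4} → only 3 remains.
(5,3) = 5: row 5 has {1,2,3,4}; col 3 has {4}; region has {1,3,4} → only 5 remains.
(1,2) = 2: row 1 has {4,5}; col 2 has {1,3,4,5}; region has {4,5} → only 2 remains.
(1,4) = 3: row 1 has {2,4,5}; col 4 has {1,4,5}; region has {2,4,5} → only 3 remains.
(2,4) = 2: row 2 has {1,4,5}; col 4 has {1,3,4,5}; region has {1,4,5} → only 2 remains.
(4,3) = 2: row 4 has {1,3,4,5}; col 3 has {4,5}; region has {1,3,4,5} → only 2 remains.
(1,3) = 1: row 1 has {2,3,4,5}; col 3 has {2,4,5}; region has {2,3,4,5} → only 1 remains.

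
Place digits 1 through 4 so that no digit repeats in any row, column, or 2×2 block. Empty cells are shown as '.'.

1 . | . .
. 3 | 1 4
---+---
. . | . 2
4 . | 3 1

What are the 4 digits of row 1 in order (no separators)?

R1C3 = 2: row 1 has {1}; col 3 has {1,3}; box has {1,4} → only 2 remains.
R1C4 = 3: row 1 has {1,2}; col 4 has {1,2,4}; box has {1,2,4} → only 3 remains.
R2C1 = 2 (sole candidate).
R3C1 = 3 (sole candidate).
R3C2 = 1 (sole candidate).
R3C3 = 4 (sole candidate).
R4C2 = 2 (sole candidate).
R1C2 = 4: row 1 has {1,2,3}; col 2 has {1,2,3}; box has {1,2,3} → only 4 remains.

1423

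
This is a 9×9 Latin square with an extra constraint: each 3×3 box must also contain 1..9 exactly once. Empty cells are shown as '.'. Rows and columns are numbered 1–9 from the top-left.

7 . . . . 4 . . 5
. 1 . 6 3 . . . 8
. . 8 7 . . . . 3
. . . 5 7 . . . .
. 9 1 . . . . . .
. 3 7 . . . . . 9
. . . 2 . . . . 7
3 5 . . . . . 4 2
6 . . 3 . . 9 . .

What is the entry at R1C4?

9

R8C3 = 9 (sole candidate).
R9C9 = 1 (sole candidate).
R7C3 = 4 (sole candidate).
R9C3 = 2 (sole candidate).
R2C3 = 5 (sole candidate).
R4C3 = 6 (sole candidate).
R4C9 = 4 (sole candidate).
R5C9 = 6 (sole candidate).
R7C2 = 8 (sole candidate).
R9C2 = 7 (sole candidate).
R1C3 = 3 (sole candidate).
R4C2 = 2 (sole candidate).
R7C1 = 1 (sole candidate).
R1C2 = 6 (sole candidate).
R3C2 = 4 (sole candidate).
R4C1 = 8 (sole candidate).
R2C7 = 4 (hidden single in row 2).
R2C8 = 7 (hidden single in row 2).
R4C6 = 9 (hidden single in row 4).
R2C6 = 2 (sole candidate).
R2C1 = 9 (sole candidate).
R3C1 = 2 (sole candidate).
R5C7 = 7 (hidden single in row 5).
R7C5 = 9 (hidden single in row 7).
R3C8 = 9 (hidden single in row 3).
R1C4 = 9: in row 1, 9 can only go here (every other open cell in that row sees a 9).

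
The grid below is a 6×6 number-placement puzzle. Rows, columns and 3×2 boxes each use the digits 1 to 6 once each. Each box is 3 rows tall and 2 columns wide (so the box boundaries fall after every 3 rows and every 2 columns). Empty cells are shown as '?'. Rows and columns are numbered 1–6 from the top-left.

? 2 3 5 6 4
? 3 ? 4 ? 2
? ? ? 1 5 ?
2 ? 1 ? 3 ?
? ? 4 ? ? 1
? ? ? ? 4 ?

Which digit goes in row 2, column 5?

1

row 1, column 1 = 1: row 1 has {2,3,4,5,6}; col 1 has {2}; box has {2,3} → only 1 remains.
row 2, column 3 = 6: row 2 has {2,3,4}; col 3 has {1,3,4}; box has {1,3,4,5} → only 6 remains.
row 2, column 5 = 1: row 2 has {2,3,4,6}; col 5 has {3,4,5,6}; box has {2,4,5,6} → only 1 remains.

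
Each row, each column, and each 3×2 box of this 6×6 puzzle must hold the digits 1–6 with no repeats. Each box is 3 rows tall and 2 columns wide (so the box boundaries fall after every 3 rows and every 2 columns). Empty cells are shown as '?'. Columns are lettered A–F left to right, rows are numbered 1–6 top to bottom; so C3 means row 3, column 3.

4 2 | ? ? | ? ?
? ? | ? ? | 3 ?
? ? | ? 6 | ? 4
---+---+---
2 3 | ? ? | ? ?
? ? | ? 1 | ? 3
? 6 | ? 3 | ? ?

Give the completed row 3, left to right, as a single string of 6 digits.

351624

D1 = 5: row 1 has {2,4}; col 4 has {1,3,6}; box has {6} → only 5 remains.
D4 = 4: row 4 has {2,3}; col 4 has {1,3,5,6}; box has {1,3} → only 4 remains.
A5 = 5: row 5 has {1,3}; col 1 has {2,4}; box has {2,3,6} → only 5 remains.
B5 = 4: row 5 has {1,3,5}; col 2 has {2,3,6}; box has {2,3,5,6} → only 4 remains.
A6 = 1: row 6 has {3,6}; col 1 has {2,4,5}; box has {2,3,4,5,6} → only 1 remains.
A2 = 6: row 2 has {3}; col 1 has {1,2,4,5}; box has {2,4} → only 6 remains.
D2 = 2: row 2 has {3,6}; col 4 has {1,3,4,5,6}; box has {5,6} → only 2 remains.
A3 = 3: row 3 has {4,6}; col 1 has {1,2,4,5,6}; box has {2,4,6} → only 3 remains.
C3 = 1: row 3 has {3,4,6}; col 3 has {}; box has {2,5,6} → only 1 remains.
C1 = 3: row 1 has {2,4,5}; col 3 has {1}; box has {1,2,5,6} → only 3 remains.
C2 = 4: row 2 has {2,3,6}; col 3 has {1,3}; box has {1,2,3,5,6} → only 4 remains.
B3 = 5: row 3 has {1,3,4,6}; col 2 has {2,3,4,6}; box has {2,3,4,6} → only 5 remains.
E3 = 2: row 3 has {1,3,4,5,6}; col 5 has {3}; box has {3,4} → only 2 remains.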